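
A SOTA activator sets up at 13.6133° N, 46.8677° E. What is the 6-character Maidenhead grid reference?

LK33ko

Offset from 180°W / 90°S: lon 226.8677°, lat 103.6133°.
Field: 226.8677/20 → 11 → L, 103.6133/10 → 10 → K; chars LK.
Square: 6.8677/2 → 3, 3.6133/1 → 3; chars 33.
Subsquare: 0.8677/0.0833333 → 10 → k, 0.6133/0.0416667 → 14 → o; chars ko.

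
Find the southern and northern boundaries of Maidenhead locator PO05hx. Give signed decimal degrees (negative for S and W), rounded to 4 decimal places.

Field P=15, O=14: +15·20° lon, +14·10° lat → SW at lon 120°, lat 50°.
Square 0, 5: +0·2° lon, +5·1° lat → SW at lon 120°, lat 55°.
Subsquare h=7, x=23: +7·0.0833333° lon, +23·0.0416667° lat → SW at lon 120.583°, lat 55.9583°.
Cell spans 0.0833333° lon × 0.0416667° lat.
south 55.9583, north 56.0000.

55.9583, 56.0000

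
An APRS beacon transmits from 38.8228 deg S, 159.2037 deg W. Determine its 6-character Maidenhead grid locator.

Shift to the Maidenhead origin (180°W, 90°S): lon 20.7963, lat 51.1772.
Field: lon ⌊20.7963/20⌋ = 1 → B; lat ⌊51.1772/10⌋ = 5 → F.
Square: lon ⌊0.7963/2⌋ = 0; lat ⌊1.1772/1⌋ = 1.
Subsquare: lon ⌊0.7963/0.0833333⌋ = 9 → j; lat ⌊0.1772/0.0416667⌋ = 4 → e.

BF01je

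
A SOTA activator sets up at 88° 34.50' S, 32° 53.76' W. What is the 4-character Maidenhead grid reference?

HA31

Offset from 180°W / 90°S: lon 147.10°, lat 1.42°.
Field: 147.10/20 → 7 → H, 1.42/10 → 0 → A; chars HA.
Square: 7.10/2 → 3, 1.42/1 → 1; chars 31.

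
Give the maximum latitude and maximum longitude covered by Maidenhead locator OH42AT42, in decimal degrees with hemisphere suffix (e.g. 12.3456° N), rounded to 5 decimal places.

Field O=14, H=7: +14·20° lon, +7·10° lat → SW at lon 100°, lat -20°.
Square 4, 2: +4·2° lon, +2·1° lat → SW at lon 108°, lat -18°.
Subsquare a=0, t=19: +0·0.0833333° lon, +19·0.0416667° lat → SW at lon 108°, lat -17.2083°.
Extended square 4, 2: +4·0.00833333° lon, +2·0.00416667° lat → SW at lon 108.033°, lat -17.2°.
Cell spans 0.00833333° lon × 0.00416667° lat. NE corner is SW corner plus one full cell.
latitude 17.19583° S, longitude 108.04167° E.

17.19583° S, 108.04167° E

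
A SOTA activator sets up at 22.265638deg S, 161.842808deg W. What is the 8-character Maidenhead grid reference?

Shift to the Maidenhead origin (180°W, 90°S): lon 18.15719, lat 67.73436.
Field: lon ⌊18.15719/20⌋ = 0 → A; lat ⌊67.73436/10⌋ = 6 → G.
Square: lon ⌊18.15719/2⌋ = 9; lat ⌊7.73436/1⌋ = 7.
Subsquare: lon ⌊0.15719/0.0833333⌋ = 1 → b; lat ⌊0.73436/0.0416667⌋ = 17 → r.
Extended square: lon ⌊0.07386/0.00833333⌋ = 8; lat ⌊0.02603/0.00416667⌋ = 6.

AG97br86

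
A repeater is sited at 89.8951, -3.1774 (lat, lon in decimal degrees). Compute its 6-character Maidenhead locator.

IR89jv

Shift to the Maidenhead origin (180°W, 90°S): lon 176.8226, lat 179.8951.
Field: lon ⌊176.8226/20⌋ = 8 → I; lat ⌊179.8951/10⌋ = 17 → R.
Square: lon ⌊16.8226/2⌋ = 8; lat ⌊9.8951/1⌋ = 9.
Subsquare: lon ⌊0.8226/0.0833333⌋ = 9 → j; lat ⌊0.8951/0.0416667⌋ = 21 → v.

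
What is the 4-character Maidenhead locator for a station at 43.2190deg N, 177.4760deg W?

Shift to the Maidenhead origin (180°W, 90°S): lon 2.52, lat 133.22.
Field (20°×10°, letters A–R): lon ⌊2.52/20⌋ = 0 → A; lat ⌊133.22/10⌋ = 13 → N.
Square (2°×1°, digits 0–9): lon ⌊2.52/2⌋ = 1; lat ⌊3.22/1⌋ = 3.

AN13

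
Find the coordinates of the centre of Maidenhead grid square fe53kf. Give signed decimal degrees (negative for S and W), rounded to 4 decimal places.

-46.7708, -69.1250

Field F=5, E=4: +5·20° lon, +4·10° lat → SW at lon -80°, lat -50°.
Square 5, 3: +5·2° lon, +3·1° lat → SW at lon -70°, lat -47°.
Subsquare k=10, f=5: +10·0.0833333° lon, +5·0.0416667° lat → SW at lon -69.1667°, lat -46.7917°.
Cell spans 0.0833333° lon × 0.0416667° lat. Centre is SW corner plus half of each.
latitude -46.7708, longitude -69.1250.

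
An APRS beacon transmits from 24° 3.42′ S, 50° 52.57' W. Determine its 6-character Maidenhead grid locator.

Add 180° to longitude and 90° to latitude: 129.1238, 65.9430.
Field: lon ⌊129.1238/20⌋ = 6 → G; lat ⌊65.9430/10⌋ = 6 → G.
Square: lon ⌊9.1238/2⌋ = 4; lat ⌊5.9430/1⌋ = 5.
Subsquare: lon ⌊1.1238/0.0833333⌋ = 13 → n; lat ⌊0.9430/0.0416667⌋ = 22 → w.

GG45nw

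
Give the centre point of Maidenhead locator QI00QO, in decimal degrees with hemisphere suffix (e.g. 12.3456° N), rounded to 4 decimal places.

9.3958° S, 141.3750° E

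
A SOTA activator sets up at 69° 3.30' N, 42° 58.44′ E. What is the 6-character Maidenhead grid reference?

LP19lb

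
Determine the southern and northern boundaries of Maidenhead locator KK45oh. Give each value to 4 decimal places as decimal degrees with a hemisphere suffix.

Field K=10, K=10: +10·20° lon, +10·10° lat → SW at lon 20°, lat 10°.
Square 4, 5: +4·2° lon, +5·1° lat → SW at lon 28°, lat 15°.
Subsquare o=14, h=7: +14·0.0833333° lon, +7·0.0416667° lat → SW at lon 29.1667°, lat 15.2917°.
Cell spans 0.0833333° lon × 0.0416667° lat.
south 15.2917° N, north 15.3333° N.

15.2917° N, 15.3333° N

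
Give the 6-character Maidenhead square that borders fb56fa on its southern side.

FB55fx

Latitude subsquare a = 0; −1 → -1, wraps to 23 = x, carry into square.
Latitude square 6; −1 → 5.
The longitude characters are unchanged.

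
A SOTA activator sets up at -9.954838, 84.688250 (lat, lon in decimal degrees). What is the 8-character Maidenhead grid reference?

NI20ib20

Add 180° to longitude and 90° to latitude: 264.68825, 80.04516.
Field (20°×10°, letters A–R): lon ⌊264.68825/20⌋ = 13 → N; lat ⌊80.04516/10⌋ = 8 → I.
Square (2°×1°, digits 0–9): lon ⌊4.68825/2⌋ = 2; lat ⌊0.04516/1⌋ = 0.
Subsquare (5′×2.5′, letters a–x): lon ⌊0.68825/0.0833333⌋ = 8 → i; lat ⌊0.04516/0.0416667⌋ = 1 → b.
Extended square (30″×15″, digits 0–9): lon ⌊0.02158/0.00833333⌋ = 2; lat ⌊0.00350/0.00416667⌋ = 0.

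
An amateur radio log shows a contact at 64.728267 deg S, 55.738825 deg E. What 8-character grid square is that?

LC75ug85

Add 180° to longitude and 90° to latitude: 235.73882, 25.27173.
Field: lon ⌊235.73882/20⌋ = 11 → L; lat ⌊25.27173/10⌋ = 2 → C.
Square: lon ⌊15.73882/2⌋ = 7; lat ⌊5.27173/1⌋ = 5.
Subsquare: lon ⌊1.73882/0.0833333⌋ = 20 → u; lat ⌊0.27173/0.0416667⌋ = 6 → g.
Extended square: lon ⌊0.07216/0.00833333⌋ = 8; lat ⌊0.02173/0.00416667⌋ = 5.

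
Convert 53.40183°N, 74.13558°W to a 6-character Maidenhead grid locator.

Add 180° to longitude and 90° to latitude: 105.8644, 143.4018.
Field: 105.8644/20 → 5 → F, 143.4018/10 → 14 → O; chars FO.
Square: 5.8644/2 → 2, 3.4018/1 → 3; chars 23.
Subsquare: 1.8644/0.0833333 → 22 → w, 0.4018/0.0416667 → 9 → j; chars wj.

FO23wj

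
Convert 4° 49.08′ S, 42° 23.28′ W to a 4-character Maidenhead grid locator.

GI85

Add 180° to longitude and 90° to latitude: 137.61, 85.18.
Field (20°×10°, letters A–R): 137.61/20 → 6 → G, 85.18/10 → 8 → I; chars GI.
Square (2°×1°, digits 0–9): 17.61/2 → 8, 5.18/1 → 5; chars 85.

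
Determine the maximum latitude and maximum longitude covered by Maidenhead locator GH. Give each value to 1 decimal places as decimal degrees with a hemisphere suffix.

10.0° S, 40.0° W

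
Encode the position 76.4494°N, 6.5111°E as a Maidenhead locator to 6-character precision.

JQ36gk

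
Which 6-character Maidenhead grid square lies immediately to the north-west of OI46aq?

OI36xr

Longitude subsquare a = 0; −1 → -1, wraps to 23 = x, carry into square.
Longitude square 4; −1 → 3.
Latitude subsquare q = 16; +1 → 17 = r.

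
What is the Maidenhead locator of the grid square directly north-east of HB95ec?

Longitude subsquare e = 4; +1 → 5 = f.
Latitude subsquare c = 2; +1 → 3 = d.

HB95fd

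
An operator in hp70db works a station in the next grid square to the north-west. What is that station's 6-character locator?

HP70cc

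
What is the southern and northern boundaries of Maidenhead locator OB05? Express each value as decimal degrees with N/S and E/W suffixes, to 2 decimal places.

75.00° S, 74.00° S

Field O=14, B=1: +14·20° lon, +1·10° lat → SW at lon 100°, lat -80°.
Square 0, 5: +0·2° lon, +5·1° lat → SW at lon 100°, lat -75°.
Cell spans 2° lon × 1° lat.
south 75.00° S, north 74.00° S.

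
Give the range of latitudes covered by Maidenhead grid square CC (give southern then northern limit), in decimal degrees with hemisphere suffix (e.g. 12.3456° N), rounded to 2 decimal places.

70.00° S, 60.00° S

Field C=2, C=2: +2·20° lon, +2·10° lat → SW at lon -140°, lat -70°.
Cell spans 20° lon × 10° lat.
south 70.00° S, north 60.00° S.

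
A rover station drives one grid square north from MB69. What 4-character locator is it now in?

MC60

Latitude square 9; +1 → 10, wraps to 0, carry into field.
Latitude field B = 1; +1 → 2 = C.
The longitude characters are unchanged.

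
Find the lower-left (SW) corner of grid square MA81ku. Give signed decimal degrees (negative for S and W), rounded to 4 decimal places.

Field M=12, A=0: +12·20° lon, +0·10° lat → SW at lon 60°, lat -90°.
Square 8, 1: +8·2° lon, +1·1° lat → SW at lon 76°, lat -89°.
Subsquare k=10, u=20: +10·0.0833333° lon, +20·0.0416667° lat → SW at lon 76.8333°, lat -88.1667°.
latitude -88.1667, longitude 76.8333.

-88.1667, 76.8333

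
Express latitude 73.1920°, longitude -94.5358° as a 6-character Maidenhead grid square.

EQ23re

Add 180° to longitude and 90° to latitude: 85.4642, 163.1920.
Field: 85.4642/20 → 4 → E, 163.1920/10 → 16 → Q; chars EQ.
Square: 5.4642/2 → 2, 3.1920/1 → 3; chars 23.
Subsquare: 1.4642/0.0833333 → 17 → r, 0.1920/0.0416667 → 4 → e; chars re.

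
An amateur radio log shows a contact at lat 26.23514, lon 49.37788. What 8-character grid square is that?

Offset from 180°W / 90°S: lon 229.37788°, lat 116.23514°.
Field: 229.37788/20 → 11 → L, 116.23514/10 → 11 → L; chars LL.
Square: 9.37788/2 → 4, 6.23514/1 → 6; chars 46.
Subsquare: 1.37788/0.0833333 → 16 → q, 0.23514/0.0416667 → 5 → f; chars qf.
Extended square: 0.04455/0.00833333 → 5, 0.02681/0.00416667 → 6; chars 56.

LL46qf56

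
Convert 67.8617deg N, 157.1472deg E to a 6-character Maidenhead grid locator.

QP87nu

Shift to the Maidenhead origin (180°W, 90°S): lon 337.1472, lat 157.8617.
Field: lon ⌊337.1472/20⌋ = 16 → Q; lat ⌊157.8617/10⌋ = 15 → P.
Square: lon ⌊17.1472/2⌋ = 8; lat ⌊7.8617/1⌋ = 7.
Subsquare: lon ⌊1.1472/0.0833333⌋ = 13 → n; lat ⌊0.8617/0.0416667⌋ = 20 → u.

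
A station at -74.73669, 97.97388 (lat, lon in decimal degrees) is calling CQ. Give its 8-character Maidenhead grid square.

Shift to the Maidenhead origin (180°W, 90°S): lon 277.97388, lat 15.26331.
Field: 277.97388/20 → 13 → N, 15.26331/10 → 1 → B; chars NB.
Square: 17.97388/2 → 8, 5.26331/1 → 5; chars 85.
Subsquare: 1.97388/0.0833333 → 23 → x, 0.26331/0.0416667 → 6 → g; chars xg.
Extended square: 0.05721/0.00833333 → 6, 0.01331/0.00416667 → 3; chars 63.

NB85xg63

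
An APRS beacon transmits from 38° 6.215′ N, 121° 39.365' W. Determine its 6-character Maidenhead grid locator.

CM98ec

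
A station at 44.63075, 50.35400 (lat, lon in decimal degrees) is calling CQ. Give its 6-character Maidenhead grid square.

Offset from 180°W / 90°S: lon 230.3540°, lat 134.6308°.
Field (20°×10°, letters A–R): lon ⌊230.3540/20⌋ = 11 → L; lat ⌊134.6308/10⌋ = 13 → N.
Square (2°×1°, digits 0–9): lon ⌊10.3540/2⌋ = 5; lat ⌊4.6308/1⌋ = 4.
Subsquare (5′×2.5′, letters a–x): lon ⌊0.3540/0.0833333⌋ = 4 → e; lat ⌊0.6308/0.0416667⌋ = 15 → p.

LN54ep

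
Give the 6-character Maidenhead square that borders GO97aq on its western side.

GO87xq

Longitude subsquare a = 0; −1 → -1, wraps to 23 = x, carry into square.
Longitude square 9; −1 → 8.
The latitude characters are unchanged.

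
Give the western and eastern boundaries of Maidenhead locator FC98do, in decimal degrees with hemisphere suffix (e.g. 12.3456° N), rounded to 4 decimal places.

61.7500° W, 61.6667° W

Field F=5, C=2: +5·20° lon, +2·10° lat → SW at lon -80°, lat -70°.
Square 9, 8: +9·2° lon, +8·1° lat → SW at lon -62°, lat -62°.
Subsquare d=3, o=14: +3·0.0833333° lon, +14·0.0416667° lat → SW at lon -61.75°, lat -61.4167°.
Cell spans 0.0833333° lon × 0.0416667° lat.
west 61.7500° W, east 61.6667° W.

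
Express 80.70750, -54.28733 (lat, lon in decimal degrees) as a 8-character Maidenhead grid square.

GR20uq59

Offset from 180°W / 90°S: lon 125.71267°, lat 170.70750°.
Field: 125.71267/20 → 6 → G, 170.70750/10 → 17 → R; chars GR.
Square: 5.71267/2 → 2, 0.70750/1 → 0; chars 20.
Subsquare: 1.71267/0.0833333 → 20 → u, 0.70750/0.0416667 → 16 → q; chars uq.
Extended square: 0.04600/0.00833333 → 5, 0.04083/0.00416667 → 9; chars 59.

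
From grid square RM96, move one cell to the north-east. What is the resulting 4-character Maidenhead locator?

Longitude square 9; +1 → 10, wraps to 0, carry into field.
Longitude field R = 17; +1 → 18, wraps to 0 = A, wrapping around the antimeridian.
Latitude square 6; +1 → 7.

AM07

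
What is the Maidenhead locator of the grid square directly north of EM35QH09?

Latitude extended square 9; +1 → 10, wraps to 0, carry into subsquare.
Latitude subsquare h = 7; +1 → 8 = i.
The longitude characters are unchanged.

EM35qi00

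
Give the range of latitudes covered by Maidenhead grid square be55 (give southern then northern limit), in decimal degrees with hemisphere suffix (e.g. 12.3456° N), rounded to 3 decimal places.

45.000° S, 44.000° S

Field B=1, E=4: +1·20° lon, +4·10° lat → SW at lon -160°, lat -50°.
Square 5, 5: +5·2° lon, +5·1° lat → SW at lon -150°, lat -45°.
Cell spans 2° lon × 1° lat.
south 45.000° S, north 44.000° S.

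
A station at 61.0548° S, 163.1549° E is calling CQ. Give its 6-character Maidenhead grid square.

Add 180° to longitude and 90° to latitude: 343.1549, 28.9452.
Field: 343.1549/20 → 17 → R, 28.9452/10 → 2 → C; chars RC.
Square: 3.1549/2 → 1, 8.9452/1 → 8; chars 18.
Subsquare: 1.1549/0.0833333 → 13 → n, 0.9452/0.0416667 → 22 → w; chars nw.

RC18nw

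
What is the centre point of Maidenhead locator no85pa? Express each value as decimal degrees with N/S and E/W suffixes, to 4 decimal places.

55.0208° N, 97.2917° E

Field N=13, O=14: +13·20° lon, +14·10° lat → SW at lon 80°, lat 50°.
Square 8, 5: +8·2° lon, +5·1° lat → SW at lon 96°, lat 55°.
Subsquare p=15, a=0: +15·0.0833333° lon, +0·0.0416667° lat → SW at lon 97.25°, lat 55°.
Cell spans 0.0833333° lon × 0.0416667° lat. Centre is SW corner plus half of each.
latitude 55.0208° N, longitude 97.2917° E.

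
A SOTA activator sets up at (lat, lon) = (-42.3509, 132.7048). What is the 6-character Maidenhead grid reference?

PE67ip

Add 180° to longitude and 90° to latitude: 312.7048, 47.6491.
Field: 312.7048/20 → 15 → P, 47.6491/10 → 4 → E; chars PE.
Square: 12.7048/2 → 6, 7.6491/1 → 7; chars 67.
Subsquare: 0.7048/0.0833333 → 8 → i, 0.6491/0.0416667 → 15 → p; chars ip.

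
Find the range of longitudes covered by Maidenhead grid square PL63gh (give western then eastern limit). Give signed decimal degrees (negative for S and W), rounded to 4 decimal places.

132.5000, 132.5833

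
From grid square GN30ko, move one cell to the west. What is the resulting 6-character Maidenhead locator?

GN30jo

Longitude subsquare k = 10; −1 → 9 = j.
The latitude characters are unchanged.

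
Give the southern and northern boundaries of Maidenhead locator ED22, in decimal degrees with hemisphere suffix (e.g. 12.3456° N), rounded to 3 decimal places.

Field E=4, D=3: +4·20° lon, +3·10° lat → SW at lon -100°, lat -60°.
Square 2, 2: +2·2° lon, +2·1° lat → SW at lon -96°, lat -58°.
Cell spans 2° lon × 1° lat.
south 58.000° S, north 57.000° S.

58.000° S, 57.000° S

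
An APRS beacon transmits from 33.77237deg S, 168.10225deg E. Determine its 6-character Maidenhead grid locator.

Offset from 180°W / 90°S: lon 348.1023°, lat 56.2276°.
Field: lon ⌊348.1023/20⌋ = 17 → R; lat ⌊56.2276/10⌋ = 5 → F.
Square: lon ⌊8.1023/2⌋ = 4; lat ⌊6.2276/1⌋ = 6.
Subsquare: lon ⌊0.1023/0.0833333⌋ = 1 → b; lat ⌊0.2276/0.0416667⌋ = 5 → f.

RF46bf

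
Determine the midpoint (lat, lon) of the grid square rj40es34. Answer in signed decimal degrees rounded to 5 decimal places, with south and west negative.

0.76875, 168.36250

Field R=17, J=9: +17·20° lon, +9·10° lat → SW at lon 160°, lat 0°.
Square 4, 0: +4·2° lon, +0·1° lat → SW at lon 168°, lat 0°.
Subsquare e=4, s=18: +4·0.0833333° lon, +18·0.0416667° lat → SW at lon 168.333°, lat 0.75°.
Extended square 3, 4: +3·0.00833333° lon, +4·0.00416667° lat → SW at lon 168.358°, lat 0.766667°.
Cell spans 0.00833333° lon × 0.00416667° lat. Centre is SW corner plus half of each.
latitude 0.76875, longitude 168.36250.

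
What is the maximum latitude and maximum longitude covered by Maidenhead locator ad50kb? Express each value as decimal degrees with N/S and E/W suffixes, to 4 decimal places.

Field A=0, D=3: +0·20° lon, +3·10° lat → SW at lon -180°, lat -60°.
Square 5, 0: +5·2° lon, +0·1° lat → SW at lon -170°, lat -60°.
Subsquare k=10, b=1: +10·0.0833333° lon, +1·0.0416667° lat → SW at lon -169.167°, lat -59.9583°.
Cell spans 0.0833333° lon × 0.0416667° lat. NE corner is SW corner plus one full cell.
latitude 59.9167° S, longitude 169.0833° W.

59.9167° S, 169.0833° W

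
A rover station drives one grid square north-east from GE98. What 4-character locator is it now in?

HE09

Longitude square 9; +1 → 10, wraps to 0, carry into field.
Longitude field G = 6; +1 → 7 = H.
Latitude square 8; +1 → 9.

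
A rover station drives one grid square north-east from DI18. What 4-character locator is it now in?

DI29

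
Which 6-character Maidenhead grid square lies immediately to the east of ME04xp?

Longitude subsquare x = 23; +1 → 24, wraps to 0 = a, carry into square.
Longitude square 0; +1 → 1.
The latitude characters are unchanged.

ME14ap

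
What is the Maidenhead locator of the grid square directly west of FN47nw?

FN47mw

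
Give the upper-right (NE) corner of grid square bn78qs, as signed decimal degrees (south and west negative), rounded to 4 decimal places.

48.7917, -144.5833

Field B=1, N=13: +1·20° lon, +13·10° lat → SW at lon -160°, lat 40°.
Square 7, 8: +7·2° lon, +8·1° lat → SW at lon -146°, lat 48°.
Subsquare q=16, s=18: +16·0.0833333° lon, +18·0.0416667° lat → SW at lon -144.667°, lat 48.75°.
Cell spans 0.0833333° lon × 0.0416667° lat. NE corner is SW corner plus one full cell.
latitude 48.7917, longitude -144.5833.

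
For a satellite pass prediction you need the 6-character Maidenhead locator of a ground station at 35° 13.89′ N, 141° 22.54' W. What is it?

BM95hf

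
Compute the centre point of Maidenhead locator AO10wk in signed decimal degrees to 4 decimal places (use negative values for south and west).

50.4375, -176.1250

Field A=0, O=14: +0·20° lon, +14·10° lat → SW at lon -180°, lat 50°.
Square 1, 0: +1·2° lon, +0·1° lat → SW at lon -178°, lat 50°.
Subsquare w=22, k=10: +22·0.0833333° lon, +10·0.0416667° lat → SW at lon -176.167°, lat 50.4167°.
Cell spans 0.0833333° lon × 0.0416667° lat. Centre is SW corner plus half of each.
latitude 50.4375, longitude -176.1250.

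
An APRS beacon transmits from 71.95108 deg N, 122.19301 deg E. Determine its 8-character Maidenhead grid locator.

Shift to the Maidenhead origin (180°W, 90°S): lon 302.19301, lat 161.95108.
Field: 302.19301/20 → 15 → P, 161.95108/10 → 16 → Q; chars PQ.
Square: 2.19301/2 → 1, 1.95108/1 → 1; chars 11.
Subsquare: 0.19301/0.0833333 → 2 → c, 0.95108/0.0416667 → 22 → w; chars cw.
Extended square: 0.02634/0.00833333 → 3, 0.03441/0.00416667 → 8; chars 38.

PQ11cw38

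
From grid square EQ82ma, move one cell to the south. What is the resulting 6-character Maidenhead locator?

Latitude subsquare a = 0; −1 → -1, wraps to 23 = x, carry into square.
Latitude square 2; −1 → 1.
The longitude characters are unchanged.

EQ81mx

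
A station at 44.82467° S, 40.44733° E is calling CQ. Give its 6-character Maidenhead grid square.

LE05fe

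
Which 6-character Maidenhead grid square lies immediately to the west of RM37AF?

RM27xf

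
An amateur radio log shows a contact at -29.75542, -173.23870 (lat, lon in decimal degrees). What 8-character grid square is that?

AG30jf18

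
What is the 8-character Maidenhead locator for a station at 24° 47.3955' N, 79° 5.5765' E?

Add 180° to longitude and 90° to latitude: 259.09294, 114.78992.
Field (20°×10°, letters A–R): lon ⌊259.09294/20⌋ = 12 → M; lat ⌊114.78992/10⌋ = 11 → L.
Square (2°×1°, digits 0–9): lon ⌊19.09294/2⌋ = 9; lat ⌊4.78992/1⌋ = 4.
Subsquare (5′×2.5′, letters a–x): lon ⌊1.09294/0.0833333⌋ = 13 → n; lat ⌊0.78992/0.0416667⌋ = 18 → s.
Extended square (30″×15″, digits 0–9): lon ⌊0.00961/0.00833333⌋ = 1; lat ⌊0.03992/0.00416667⌋ = 9.

ML94ns19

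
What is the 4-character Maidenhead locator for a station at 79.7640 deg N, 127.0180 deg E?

Shift to the Maidenhead origin (180°W, 90°S): lon 307.02, lat 169.76.
Field (20°×10°, letters A–R): 307.02/20 → 15 → P, 169.76/10 → 16 → Q; chars PQ.
Square (2°×1°, digits 0–9): 7.02/2 → 3, 9.76/1 → 9; chars 39.

PQ39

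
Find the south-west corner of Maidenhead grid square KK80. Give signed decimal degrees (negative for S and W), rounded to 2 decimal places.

10.00, 36.00

Field K=10, K=10: +10·20° lon, +10·10° lat → SW at lon 20°, lat 10°.
Square 8, 0: +8·2° lon, +0·1° lat → SW at lon 36°, lat 10°.
latitude 10.00, longitude 36.00.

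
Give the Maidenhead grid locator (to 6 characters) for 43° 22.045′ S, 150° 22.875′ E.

Offset from 180°W / 90°S: lon 330.3813°, lat 46.6326°.
Field (20°×10°, letters A–R): lon ⌊330.3813/20⌋ = 16 → Q; lat ⌊46.6326/10⌋ = 4 → E.
Square (2°×1°, digits 0–9): lon ⌊10.3813/2⌋ = 5; lat ⌊6.6326/1⌋ = 6.
Subsquare (5′×2.5′, letters a–x): lon ⌊0.3813/0.0833333⌋ = 4 → e; lat ⌊0.6326/0.0416667⌋ = 15 → p.

QE56ep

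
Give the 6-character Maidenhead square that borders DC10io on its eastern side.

DC10jo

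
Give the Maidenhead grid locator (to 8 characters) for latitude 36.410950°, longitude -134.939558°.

CM26mj78

Offset from 180°W / 90°S: lon 45.06044°, lat 126.41095°.
Field (20°×10°, letters A–R): 45.06044/20 → 2 → C, 126.41095/10 → 12 → M; chars CM.
Square (2°×1°, digits 0–9): 5.06044/2 → 2, 6.41095/1 → 6; chars 26.
Subsquare (5′×2.5′, letters a–x): 1.06044/0.0833333 → 12 → m, 0.41095/0.0416667 → 9 → j; chars mj.
Extended square (30″×15″, digits 0–9): 0.06044/0.00833333 → 7, 0.03595/0.00416667 → 8; chars 78.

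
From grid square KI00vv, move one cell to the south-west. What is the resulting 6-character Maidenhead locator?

Longitude subsquare v = 21; −1 → 20 = u.
Latitude subsquare v = 21; −1 → 20 = u.

KI00uu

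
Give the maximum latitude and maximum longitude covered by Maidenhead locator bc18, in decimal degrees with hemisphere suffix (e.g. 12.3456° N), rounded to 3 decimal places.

Field B=1, C=2: +1·20° lon, +2·10° lat → SW at lon -160°, lat -70°.
Square 1, 8: +1·2° lon, +8·1° lat → SW at lon -158°, lat -62°.
Cell spans 2° lon × 1° lat. NE corner is SW corner plus one full cell.
latitude 61.000° S, longitude 156.000° W.

61.000° S, 156.000° W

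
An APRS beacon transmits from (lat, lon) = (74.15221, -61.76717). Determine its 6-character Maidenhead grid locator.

Shift to the Maidenhead origin (180°W, 90°S): lon 118.2328, lat 164.1522.
Field: 118.2328/20 → 5 → F, 164.1522/10 → 16 → Q; chars FQ.
Square: 18.2328/2 → 9, 4.1522/1 → 4; chars 94.
Subsquare: 0.2328/0.0833333 → 2 → c, 0.1522/0.0416667 → 3 → d; chars cd.

FQ94cd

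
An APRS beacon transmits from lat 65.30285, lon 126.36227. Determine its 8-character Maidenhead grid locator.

Add 180° to longitude and 90° to latitude: 306.36227, 155.30285.
Field: lon ⌊306.36227/20⌋ = 15 → P; lat ⌊155.30285/10⌋ = 15 → P.
Square: lon ⌊6.36227/2⌋ = 3; lat ⌊5.30285/1⌋ = 5.
Subsquare: lon ⌊0.36227/0.0833333⌋ = 4 → e; lat ⌊0.30285/0.0416667⌋ = 7 → h.
Extended square: lon ⌊0.02894/0.00833333⌋ = 3; lat ⌊0.01118/0.00416667⌋ = 2.

PP35eh32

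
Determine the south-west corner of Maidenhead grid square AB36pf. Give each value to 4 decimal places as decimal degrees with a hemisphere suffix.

73.7917° S, 172.7500° W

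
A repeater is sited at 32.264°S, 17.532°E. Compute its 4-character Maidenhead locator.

JF87

Add 180° to longitude and 90° to latitude: 197.53, 57.74.
Field: 197.53/20 → 9 → J, 57.74/10 → 5 → F; chars JF.
Square: 17.53/2 → 8, 7.74/1 → 7; chars 87.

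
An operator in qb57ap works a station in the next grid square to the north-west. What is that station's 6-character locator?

QB47xq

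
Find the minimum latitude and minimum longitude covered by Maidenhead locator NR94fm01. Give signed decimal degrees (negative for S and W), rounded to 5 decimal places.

84.50417, 98.41667

Field N=13, R=17: +13·20° lon, +17·10° lat → SW at lon 80°, lat 80°.
Square 9, 4: +9·2° lon, +4·1° lat → SW at lon 98°, lat 84°.
Subsquare f=5, m=12: +5·0.0833333° lon, +12·0.0416667° lat → SW at lon 98.4167°, lat 84.5°.
Extended square 0, 1: +0·0.00833333° lon, +1·0.00416667° lat → SW at lon 98.4167°, lat 84.5042°.
latitude 84.50417, longitude 98.41667.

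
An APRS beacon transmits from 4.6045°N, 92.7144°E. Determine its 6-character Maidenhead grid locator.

Shift to the Maidenhead origin (180°W, 90°S): lon 272.7144, lat 94.6045.
Field: 272.7144/20 → 13 → N, 94.6045/10 → 9 → J; chars NJ.
Square: 12.7144/2 → 6, 4.6045/1 → 4; chars 64.
Subsquare: 0.7144/0.0833333 → 8 → i, 0.6045/0.0416667 → 14 → o; chars io.

NJ64io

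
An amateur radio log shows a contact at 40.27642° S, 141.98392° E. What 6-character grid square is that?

QE09xr

Offset from 180°W / 90°S: lon 321.9839°, lat 49.7236°.
Field (20°×10°, letters A–R): 321.9839/20 → 16 → Q, 49.7236/10 → 4 → E; chars QE.
Square (2°×1°, digits 0–9): 1.9839/2 → 0, 9.7236/1 → 9; chars 09.
Subsquare (5′×2.5′, letters a–x): 1.9839/0.0833333 → 23 → x, 0.7236/0.0416667 → 17 → r; chars xr.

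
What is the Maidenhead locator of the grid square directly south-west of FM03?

Longitude square 0; −1 → -1, wraps to 9, carry into field.
Longitude field F = 5; −1 → 4 = E.
Latitude square 3; −1 → 2.

EM92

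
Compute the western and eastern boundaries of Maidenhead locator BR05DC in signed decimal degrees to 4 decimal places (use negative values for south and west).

Field B=1, R=17: +1·20° lon, +17·10° lat → SW at lon -160°, lat 80°.
Square 0, 5: +0·2° lon, +5·1° lat → SW at lon -160°, lat 85°.
Subsquare d=3, c=2: +3·0.0833333° lon, +2·0.0416667° lat → SW at lon -159.75°, lat 85.0833°.
Cell spans 0.0833333° lon × 0.0416667° lat.
west -159.7500, east -159.6667.

-159.7500, -159.6667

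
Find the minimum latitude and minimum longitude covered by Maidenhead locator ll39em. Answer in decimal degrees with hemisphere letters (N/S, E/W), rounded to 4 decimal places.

29.5000° N, 46.3333° E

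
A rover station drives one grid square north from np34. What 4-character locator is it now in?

NP35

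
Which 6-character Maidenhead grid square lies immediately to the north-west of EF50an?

EF40xo

Longitude subsquare a = 0; −1 → -1, wraps to 23 = x, carry into square.
Longitude square 5; −1 → 4.
Latitude subsquare n = 13; +1 → 14 = o.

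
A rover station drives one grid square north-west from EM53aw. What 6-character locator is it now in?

EM43xx

Longitude subsquare a = 0; −1 → -1, wraps to 23 = x, carry into square.
Longitude square 5; −1 → 4.
Latitude subsquare w = 22; +1 → 23 = x.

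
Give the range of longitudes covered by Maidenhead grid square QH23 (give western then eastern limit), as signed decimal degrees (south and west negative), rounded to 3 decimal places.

144.000, 146.000

Field Q=16, H=7: +16·20° lon, +7·10° lat → SW at lon 140°, lat -20°.
Square 2, 3: +2·2° lon, +3·1° lat → SW at lon 144°, lat -17°.
Cell spans 2° lon × 1° lat.
west 144.000, east 146.000.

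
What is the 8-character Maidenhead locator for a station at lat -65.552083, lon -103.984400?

DC84ak17

Offset from 180°W / 90°S: lon 76.01560°, lat 24.44792°.
Field: 76.01560/20 → 3 → D, 24.44792/10 → 2 → C; chars DC.
Square: 16.01560/2 → 8, 4.44792/1 → 4; chars 84.
Subsquare: 0.01560/0.0833333 → 0 → a, 0.44792/0.0416667 → 10 → k; chars ak.
Extended square: 0.01560/0.00833333 → 1, 0.03125/0.00416667 → 7; chars 17.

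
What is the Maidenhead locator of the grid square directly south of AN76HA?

AN75hx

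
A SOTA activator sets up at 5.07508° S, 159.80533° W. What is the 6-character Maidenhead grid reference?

BI04cw

Offset from 180°W / 90°S: lon 20.1947°, lat 84.9249°.
Field: 20.1947/20 → 1 → B, 84.9249/10 → 8 → I; chars BI.
Square: 0.1947/2 → 0, 4.9249/1 → 4; chars 04.
Subsquare: 0.1947/0.0833333 → 2 → c, 0.9249/0.0416667 → 22 → w; chars cw.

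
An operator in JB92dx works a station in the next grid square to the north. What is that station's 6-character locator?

JB93da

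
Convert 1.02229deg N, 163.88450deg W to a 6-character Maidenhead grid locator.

AJ81ba

Offset from 180°W / 90°S: lon 16.1155°, lat 91.0223°.
Field (20°×10°, letters A–R): lon ⌊16.1155/20⌋ = 0 → A; lat ⌊91.0223/10⌋ = 9 → J.
Square (2°×1°, digits 0–9): lon ⌊16.1155/2⌋ = 8; lat ⌊1.0223/1⌋ = 1.
Subsquare (5′×2.5′, letters a–x): lon ⌊0.1155/0.0833333⌋ = 1 → b; lat ⌊0.0223/0.0416667⌋ = 0 → a.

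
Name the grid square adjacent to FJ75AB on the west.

FJ65xb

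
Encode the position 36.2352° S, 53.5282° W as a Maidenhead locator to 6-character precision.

Shift to the Maidenhead origin (180°W, 90°S): lon 126.4718, lat 53.7648.
Field: 126.4718/20 → 6 → G, 53.7648/10 → 5 → F; chars GF.
Square: 6.4718/2 → 3, 3.7648/1 → 3; chars 33.
Subsquare: 0.4718/0.0833333 → 5 → f, 0.7648/0.0416667 → 18 → s; chars fs.

GF33fs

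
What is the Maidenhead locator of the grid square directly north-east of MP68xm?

MP78an

Longitude subsquare x = 23; +1 → 24, wraps to 0 = a, carry into square.
Longitude square 6; +1 → 7.
Latitude subsquare m = 12; +1 → 13 = n.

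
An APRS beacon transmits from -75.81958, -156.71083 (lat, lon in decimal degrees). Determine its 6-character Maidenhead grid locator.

Add 180° to longitude and 90° to latitude: 23.2892, 14.1804.
Field (20°×10°, letters A–R): lon ⌊23.2892/20⌋ = 1 → B; lat ⌊14.1804/10⌋ = 1 → B.
Square (2°×1°, digits 0–9): lon ⌊3.2892/2⌋ = 1; lat ⌊4.1804/1⌋ = 4.
Subsquare (5′×2.5′, letters a–x): lon ⌊1.2892/0.0833333⌋ = 15 → p; lat ⌊0.1804/0.0416667⌋ = 4 → e.

BB14pe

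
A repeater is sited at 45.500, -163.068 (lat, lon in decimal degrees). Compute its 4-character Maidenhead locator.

AN85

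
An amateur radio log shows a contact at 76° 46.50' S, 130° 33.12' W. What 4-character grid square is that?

CB43

Shift to the Maidenhead origin (180°W, 90°S): lon 49.45, lat 13.22.
Field: lon ⌊49.45/20⌋ = 2 → C; lat ⌊13.22/10⌋ = 1 → B.
Square: lon ⌊9.45/2⌋ = 4; lat ⌊3.22/1⌋ = 3.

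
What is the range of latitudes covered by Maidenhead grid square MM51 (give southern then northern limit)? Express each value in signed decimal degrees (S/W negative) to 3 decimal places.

Field M=12, M=12: +12·20° lon, +12·10° lat → SW at lon 60°, lat 30°.
Square 5, 1: +5·2° lon, +1·1° lat → SW at lon 70°, lat 31°.
Cell spans 2° lon × 1° lat.
south 31.000, north 32.000.

31.000, 32.000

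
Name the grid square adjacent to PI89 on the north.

Latitude square 9; +1 → 10, wraps to 0, carry into field.
Latitude field I = 8; +1 → 9 = J.
The longitude characters are unchanged.

PJ80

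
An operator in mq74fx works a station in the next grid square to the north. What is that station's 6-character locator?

MQ75fa

Latitude subsquare x = 23; +1 → 24, wraps to 0 = a, carry into square.
Latitude square 4; +1 → 5.
The longitude characters are unchanged.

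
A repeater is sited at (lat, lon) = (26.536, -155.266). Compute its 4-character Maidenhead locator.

BL26

Offset from 180°W / 90°S: lon 24.73°, lat 116.54°.
Field: 24.73/20 → 1 → B, 116.54/10 → 11 → L; chars BL.
Square: 4.73/2 → 2, 6.54/1 → 6; chars 26.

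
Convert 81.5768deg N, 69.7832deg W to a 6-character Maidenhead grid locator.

FR51cn

Add 180° to longitude and 90° to latitude: 110.2168, 171.5768.
Field: 110.2168/20 → 5 → F, 171.5768/10 → 17 → R; chars FR.
Square: 10.2168/2 → 5, 1.5768/1 → 1; chars 51.
Subsquare: 0.2168/0.0833333 → 2 → c, 0.5768/0.0416667 → 13 → n; chars cn.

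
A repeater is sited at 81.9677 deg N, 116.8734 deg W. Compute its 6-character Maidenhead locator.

DR11nx

Offset from 180°W / 90°S: lon 63.1266°, lat 171.9677°.
Field: 63.1266/20 → 3 → D, 171.9677/10 → 17 → R; chars DR.
Square: 3.1266/2 → 1, 1.9677/1 → 1; chars 11.
Subsquare: 1.1266/0.0833333 → 13 → n, 0.9677/0.0416667 → 23 → x; chars nx.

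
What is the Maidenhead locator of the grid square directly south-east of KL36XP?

KL46ao

Longitude subsquare x = 23; +1 → 24, wraps to 0 = a, carry into square.
Longitude square 3; +1 → 4.
Latitude subsquare p = 15; −1 → 14 = o.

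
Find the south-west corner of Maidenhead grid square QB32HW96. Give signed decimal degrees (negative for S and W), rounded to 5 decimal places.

Field Q=16, B=1: +16·20° lon, +1·10° lat → SW at lon 140°, lat -80°.
Square 3, 2: +3·2° lon, +2·1° lat → SW at lon 146°, lat -78°.
Subsquare h=7, w=22: +7·0.0833333° lon, +22·0.0416667° lat → SW at lon 146.583°, lat -77.0833°.
Extended square 9, 6: +9·0.00833333° lon, +6·0.00416667° lat → SW at lon 146.658°, lat -77.0583°.
latitude -77.05833, longitude 146.65833.

-77.05833, 146.65833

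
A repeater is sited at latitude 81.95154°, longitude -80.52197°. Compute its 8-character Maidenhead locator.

Offset from 180°W / 90°S: lon 99.47803°, lat 171.95154°.
Field (20°×10°, letters A–R): lon ⌊99.47803/20⌋ = 4 → E; lat ⌊171.95154/10⌋ = 17 → R.
Square (2°×1°, digits 0–9): lon ⌊19.47803/2⌋ = 9; lat ⌊1.95154/1⌋ = 1.
Subsquare (5′×2.5′, letters a–x): lon ⌊1.47803/0.0833333⌋ = 17 → r; lat ⌊0.95154/0.0416667⌋ = 22 → w.
Extended square (30″×15″, digits 0–9): lon ⌊0.06136/0.00833333⌋ = 7; lat ⌊0.03487/0.00416667⌋ = 8.

ER91rw78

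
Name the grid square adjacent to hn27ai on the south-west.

HN17xh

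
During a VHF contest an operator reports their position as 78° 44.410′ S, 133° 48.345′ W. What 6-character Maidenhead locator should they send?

CB31cg

Add 180° to longitude and 90° to latitude: 46.1943, 11.2598.
Field: 46.1943/20 → 2 → C, 11.2598/10 → 1 → B; chars CB.
Square: 6.1943/2 → 3, 1.2598/1 → 1; chars 31.
Subsquare: 0.1943/0.0833333 → 2 → c, 0.2598/0.0416667 → 6 → g; chars cg.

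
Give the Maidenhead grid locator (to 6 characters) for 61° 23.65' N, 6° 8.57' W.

IP61wj

Offset from 180°W / 90°S: lon 173.8572°, lat 151.3942°.
Field: lon ⌊173.8572/20⌋ = 8 → I; lat ⌊151.3942/10⌋ = 15 → P.
Square: lon ⌊13.8572/2⌋ = 6; lat ⌊1.3942/1⌋ = 1.
Subsquare: lon ⌊1.8572/0.0833333⌋ = 22 → w; lat ⌊0.3942/0.0416667⌋ = 9 → j.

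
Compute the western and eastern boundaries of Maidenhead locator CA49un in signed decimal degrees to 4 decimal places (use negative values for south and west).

Field C=2, A=0: +2·20° lon, +0·10° lat → SW at lon -140°, lat -90°.
Square 4, 9: +4·2° lon, +9·1° lat → SW at lon -132°, lat -81°.
Subsquare u=20, n=13: +20·0.0833333° lon, +13·0.0416667° lat → SW at lon -130.333°, lat -80.4583°.
Cell spans 0.0833333° lon × 0.0416667° lat.
west -130.3333, east -130.2500.

-130.3333, -130.2500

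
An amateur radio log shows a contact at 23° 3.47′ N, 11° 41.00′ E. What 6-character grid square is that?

JL53ub

Add 180° to longitude and 90° to latitude: 191.6833, 113.0578.
Field: 191.6833/20 → 9 → J, 113.0578/10 → 11 → L; chars JL.
Square: 11.6833/2 → 5, 3.0578/1 → 3; chars 53.
Subsquare: 1.6833/0.0833333 → 20 → u, 0.0578/0.0416667 → 1 → b; chars ub.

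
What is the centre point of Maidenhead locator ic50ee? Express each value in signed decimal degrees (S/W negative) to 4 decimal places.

-69.8125, -9.6250

Field I=8, C=2: +8·20° lon, +2·10° lat → SW at lon -20°, lat -70°.
Square 5, 0: +5·2° lon, +0·1° lat → SW at lon -10°, lat -70°.
Subsquare e=4, e=4: +4·0.0833333° lon, +4·0.0416667° lat → SW at lon -9.66667°, lat -69.8333°.
Cell spans 0.0833333° lon × 0.0416667° lat. Centre is SW corner plus half of each.
latitude -69.8125, longitude -9.6250.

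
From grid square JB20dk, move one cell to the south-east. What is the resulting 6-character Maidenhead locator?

JB20ej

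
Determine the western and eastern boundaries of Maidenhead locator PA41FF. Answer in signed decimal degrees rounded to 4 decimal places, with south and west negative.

128.4167, 128.5000

Field P=15, A=0: +15·20° lon, +0·10° lat → SW at lon 120°, lat -90°.
Square 4, 1: +4·2° lon, +1·1° lat → SW at lon 128°, lat -89°.
Subsquare f=5, f=5: +5·0.0833333° lon, +5·0.0416667° lat → SW at lon 128.417°, lat -88.7917°.
Cell spans 0.0833333° lon × 0.0416667° lat.
west 128.4167, east 128.5000.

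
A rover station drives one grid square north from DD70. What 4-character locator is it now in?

DD71

Latitude square 0; +1 → 1.
The longitude characters are unchanged.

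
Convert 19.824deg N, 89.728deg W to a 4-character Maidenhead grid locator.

EK59

Shift to the Maidenhead origin (180°W, 90°S): lon 90.27, lat 109.82.
Field (20°×10°, letters A–R): 90.27/20 → 4 → E, 109.82/10 → 10 → K; chars EK.
Square (2°×1°, digits 0–9): 10.27/2 → 5, 9.82/1 → 9; chars 59.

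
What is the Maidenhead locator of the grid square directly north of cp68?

Latitude square 8; +1 → 9.
The longitude characters are unchanged.

CP69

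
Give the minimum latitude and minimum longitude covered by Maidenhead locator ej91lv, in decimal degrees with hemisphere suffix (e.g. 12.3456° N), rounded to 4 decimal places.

1.8750° N, 81.0833° W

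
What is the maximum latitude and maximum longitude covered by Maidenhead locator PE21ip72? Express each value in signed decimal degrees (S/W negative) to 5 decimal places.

-48.36250, 124.73333

Field P=15, E=4: +15·20° lon, +4·10° lat → SW at lon 120°, lat -50°.
Square 2, 1: +2·2° lon, +1·1° lat → SW at lon 124°, lat -49°.
Subsquare i=8, p=15: +8·0.0833333° lon, +15·0.0416667° lat → SW at lon 124.667°, lat -48.375°.
Extended square 7, 2: +7·0.00833333° lon, +2·0.00416667° lat → SW at lon 124.725°, lat -48.3667°.
Cell spans 0.00833333° lon × 0.00416667° lat. NE corner is SW corner plus one full cell.
latitude -48.36250, longitude 124.73333.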